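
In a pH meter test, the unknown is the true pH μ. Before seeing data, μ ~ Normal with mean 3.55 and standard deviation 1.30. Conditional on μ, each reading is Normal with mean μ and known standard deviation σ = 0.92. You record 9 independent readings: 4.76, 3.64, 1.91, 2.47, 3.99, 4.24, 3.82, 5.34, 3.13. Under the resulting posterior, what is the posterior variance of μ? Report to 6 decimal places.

For Normal data with known variance σ², a Normal(μ₀, σ₀²) prior on μ is conjugate. Posterior precision = 1/σ₀² + n/σ²; posterior mean is the precision-weighted average of μ₀ and x̄.
σ₀² = 1.30² = 1.69, σ² = 0.92² = 0.8464; σ² + n·σ₀² = 0.8464 + 9·1.69 = 16.0564.
Posterior precision = 1/σ₀² + n/σ² = 1/1.69 + 9/0.8464 = (σ² + n·σ₀²)/(σ₀²σ²) = 16.0564/(1.69·0.8464); posterior variance σₙ² = σ₀²σ²/(σ² + n·σ₀²) = 1.69·0.8464/16.0564 = 0.089087.

0.089087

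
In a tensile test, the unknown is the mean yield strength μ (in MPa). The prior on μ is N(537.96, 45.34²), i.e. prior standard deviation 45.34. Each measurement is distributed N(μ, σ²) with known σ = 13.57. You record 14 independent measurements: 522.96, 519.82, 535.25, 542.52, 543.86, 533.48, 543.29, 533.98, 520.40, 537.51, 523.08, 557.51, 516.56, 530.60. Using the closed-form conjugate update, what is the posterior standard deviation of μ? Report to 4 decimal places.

For Normal data with known variance σ², a Normal(μ₀, σ₀²) prior on μ is conjugate. Posterior precision = 1/σ₀² + n/σ²; posterior mean is the precision-weighted average of μ₀ and x̄.
σ₀² = 45.34² = 2055.7156, σ² = 13.57² = 184.1449; σ² + n·σ₀² = 184.1449 + 14·2055.7156 = 28964.1633.
Posterior precision = 1/σ₀² + n/σ² = 1/2055.7156 + 14/184.1449 = (σ² + n·σ₀²)/(σ₀²σ²) = 28964.1633/(2055.7156·184.1449); posterior variance σₙ² = σ₀²σ²/(σ² + n·σ₀²) = 2055.7156·184.1449/28964.1633 = 13.069583.
Posterior SD = √σₙ² = √(2055.7156·184.1449/28964.1633) = 3.6152.

3.6152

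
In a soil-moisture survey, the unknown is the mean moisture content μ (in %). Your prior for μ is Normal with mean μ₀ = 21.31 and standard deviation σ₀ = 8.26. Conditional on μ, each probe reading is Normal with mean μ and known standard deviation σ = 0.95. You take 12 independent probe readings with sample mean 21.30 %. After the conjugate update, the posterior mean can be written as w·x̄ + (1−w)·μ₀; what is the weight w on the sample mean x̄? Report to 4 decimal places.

For Normal data with known variance σ², a Normal(μ₀, σ₀²) prior on μ is conjugate. Posterior precision = 1/σ₀² + n/σ²; posterior mean is the precision-weighted average of μ₀ and x̄.
σ₀² = 8.26² = 68.2276, σ² = 0.95² = 0.9025. Prior precision 1/σ₀² = 1/68.2276; data precision n/σ² = 12/0.9025.
w = (n/σ²)/(1/σ₀² + n/σ²) = n·σ₀²/(σ² + n·σ₀²) = 12·68.2276/(0.9025 + 12·68.2276) = 818.7312/819.6337 = 0.9989.

0.9989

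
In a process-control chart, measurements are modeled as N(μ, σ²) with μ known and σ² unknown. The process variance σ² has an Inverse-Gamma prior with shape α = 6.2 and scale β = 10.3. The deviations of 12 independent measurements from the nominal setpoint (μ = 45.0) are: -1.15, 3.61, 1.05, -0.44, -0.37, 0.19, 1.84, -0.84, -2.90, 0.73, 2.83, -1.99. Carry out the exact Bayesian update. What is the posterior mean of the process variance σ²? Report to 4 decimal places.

2.7423

With known mean μ and an Inverse-Gamma(α, β) prior on σ², the Normal likelihood is conjugate: posterior is Inv-Gamma(α + n/2, β + Σ(xᵢ−μ)²/2).
Σ(xᵢ−μ)² = (-1.15)² + (3.61)² + (1.05)² + (-0.44)² + (-0.37)² + (0.19)² + (1.84)² + (-0.84)² + (-2.90)² + (0.73)² + (2.83)² + (-1.99)² = 40.8268.
Posterior: Inv-Gamma(6.2 + 12/2, 10.3 + 40.8268/2) = Inv-Gamma(12.20, 30.71340).
E[σ²|data] = β/(α−1) = 30.71340/11.20 = 2.7423.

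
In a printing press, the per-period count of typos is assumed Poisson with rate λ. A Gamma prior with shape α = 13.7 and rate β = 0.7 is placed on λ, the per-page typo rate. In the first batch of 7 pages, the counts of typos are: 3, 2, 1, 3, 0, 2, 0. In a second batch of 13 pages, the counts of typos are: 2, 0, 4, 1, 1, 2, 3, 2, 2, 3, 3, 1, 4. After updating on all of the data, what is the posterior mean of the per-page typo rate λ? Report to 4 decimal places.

With a Gamma(shape α, rate β) prior, the Poisson likelihood is conjugate: the posterior is Gamma(α + ΣXᵢ, β + n).
Batch 1: sum of counts S = 11 over n = 7 pages.
After batch 1: Gamma(α+S, β+n) = Gamma(13.7+11, 0.7+7) = Gamma(24.7, 7.7).
Batch 2: sum of counts S = 28 over n = 13 pages.
After batch 2: Gamma(α+S, β+n) = Gamma(24.7+28, 7.7+13) = Gamma(52.7, 20.7).
Posterior mean = α/β = 52.7/20.7 = 2.5459.

2.5459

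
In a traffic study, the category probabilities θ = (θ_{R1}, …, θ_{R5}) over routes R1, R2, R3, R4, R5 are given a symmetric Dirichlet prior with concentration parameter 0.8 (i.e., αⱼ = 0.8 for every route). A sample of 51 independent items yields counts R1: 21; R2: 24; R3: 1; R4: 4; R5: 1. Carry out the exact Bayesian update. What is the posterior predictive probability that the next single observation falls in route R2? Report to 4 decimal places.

The Dirichlet prior is conjugate to the Multinomial likelihood: each posterior αⱼ = prior αⱼ + observed count nⱼ.
Posterior concentration: (21.8, 24.8, 1.8, 4.8, 1.8), total = 55.0.
P(next = R2 | data) = α_{R2}/Σα = 0.4509.

0.4509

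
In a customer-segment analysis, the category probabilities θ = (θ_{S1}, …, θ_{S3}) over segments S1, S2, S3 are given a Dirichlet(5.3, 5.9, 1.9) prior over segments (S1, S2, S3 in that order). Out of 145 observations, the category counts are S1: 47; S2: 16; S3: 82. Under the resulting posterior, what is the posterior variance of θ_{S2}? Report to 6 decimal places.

0.000750

The Dirichlet prior is conjugate to the Multinomial likelihood: each posterior αⱼ = prior αⱼ + observed count nⱼ.
Posterior concentration: (52.3, 21.9, 83.9), total = 158.1.
Var[θ_j] = α_j(Σα−α_j)/((Σα)²(Σα+1)) = 21.9·136.2/(158.1²·159.1) = 0.000750.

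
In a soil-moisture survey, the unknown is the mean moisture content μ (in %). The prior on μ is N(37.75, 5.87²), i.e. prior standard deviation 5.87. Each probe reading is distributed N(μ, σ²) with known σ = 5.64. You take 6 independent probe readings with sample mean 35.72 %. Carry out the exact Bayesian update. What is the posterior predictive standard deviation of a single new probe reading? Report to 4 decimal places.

6.0336

For Normal data with known variance σ², a Normal(μ₀, σ₀²) prior on μ is conjugate. Posterior precision = 1/σ₀² + n/σ²; posterior mean is the precision-weighted average of μ₀ and x̄.
σ₀² = 5.87² = 34.4569, σ² = 5.64² = 31.8096; σ² + n·σ₀² = 31.8096 + 6·34.4569 = 238.551.
Posterior precision = 1/σ₀² + n/σ² = 1/34.4569 + 6/31.8096 = (σ² + n·σ₀²)/(σ₀²σ²) = 238.551/(34.4569·31.8096); posterior variance σₙ² = σ₀²σ²/(σ² + n·σ₀²) = 34.4569·31.8096/238.551 = 4.594658.
Predictive variance for one new observation = σₙ² + σ² = 34.4569·31.8096/238.551 + 31.8096 = σ²·(σ₀² + 238.551)/238.551 = 31.8096·273.0079/238.551 = 36.404258; SD = √(31.8096·273.0079/238.551) = 6.0336.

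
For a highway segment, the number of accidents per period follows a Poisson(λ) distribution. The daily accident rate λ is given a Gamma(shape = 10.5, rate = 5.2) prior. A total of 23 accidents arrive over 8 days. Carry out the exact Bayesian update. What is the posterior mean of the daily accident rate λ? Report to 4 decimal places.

With a Gamma(shape α, rate β) prior, the Poisson likelihood is conjugate: the posterior is Gamma(α + ΣXᵢ, β + n).
Posterior: Gamma(α+S, β+n) = Gamma(10.5+23, 5.2+8) = Gamma(33.5, 13.2).
Posterior mean = α/β = 33.5/13.2 = 2.5379.

2.5379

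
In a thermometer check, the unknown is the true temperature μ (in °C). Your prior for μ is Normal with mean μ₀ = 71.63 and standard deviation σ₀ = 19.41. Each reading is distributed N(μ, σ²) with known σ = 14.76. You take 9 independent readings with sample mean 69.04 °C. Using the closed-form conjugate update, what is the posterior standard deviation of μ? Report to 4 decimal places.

For Normal data with known variance σ², a Normal(μ₀, σ₀²) prior on μ is conjugate. Posterior precision = 1/σ₀² + n/σ²; posterior mean is the precision-weighted average of μ₀ and x̄.
σ₀² = 19.41² = 376.7481, σ² = 14.76² = 217.8576; σ² + n·σ₀² = 217.8576 + 9·376.7481 = 3608.5905.
Posterior precision = 1/σ₀² + n/σ² = 1/376.7481 + 9/217.8576 = (σ² + n·σ₀²)/(σ₀²σ²) = 3608.5905/(376.7481·217.8576); posterior variance σₙ² = σ₀²σ²/(σ² + n·σ₀²) = 376.7481·217.8576/3608.5905 = 22.745013.
Posterior SD = √σₙ² = √(376.7481·217.8576/3608.5905) = 4.7692.

4.7692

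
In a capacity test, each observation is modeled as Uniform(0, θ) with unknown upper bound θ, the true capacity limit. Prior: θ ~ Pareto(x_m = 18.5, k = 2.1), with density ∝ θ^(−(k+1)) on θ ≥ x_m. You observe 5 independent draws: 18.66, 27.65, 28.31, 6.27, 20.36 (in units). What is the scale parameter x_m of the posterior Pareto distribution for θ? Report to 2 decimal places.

A Pareto(scale x_m, shape k) prior on the upper bound θ of Uniform(0, θ) is conjugate: posterior is Pareto(max(x_m, max xᵢ), k + n).
Sample maximum = 28.31; prior scale x_m = 18.5 → posterior scale = max = 28.31.
Posterior shape = 2.1 + 5 = 7.1.
Posterior scale x_m = 28.31.

28.31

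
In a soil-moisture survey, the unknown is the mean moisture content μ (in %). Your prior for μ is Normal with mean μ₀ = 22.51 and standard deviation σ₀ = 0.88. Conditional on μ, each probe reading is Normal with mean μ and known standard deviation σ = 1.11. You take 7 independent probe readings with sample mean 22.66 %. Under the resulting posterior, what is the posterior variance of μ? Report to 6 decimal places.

0.143417

For Normal data with known variance σ², a Normal(μ₀, σ₀²) prior on μ is conjugate. Posterior precision = 1/σ₀² + n/σ²; posterior mean is the precision-weighted average of μ₀ and x̄.
σ₀² = 0.88² = 0.7744, σ² = 1.11² = 1.2321; σ² + n·σ₀² = 1.2321 + 7·0.7744 = 6.6529.
Posterior precision = 1/σ₀² + n/σ² = 1/0.7744 + 7/1.2321 = (σ² + n·σ₀²)/(σ₀²σ²) = 6.6529/(0.7744·1.2321); posterior variance σₙ² = σ₀²σ²/(σ² + n·σ₀²) = 0.7744·1.2321/6.6529 = 0.143417.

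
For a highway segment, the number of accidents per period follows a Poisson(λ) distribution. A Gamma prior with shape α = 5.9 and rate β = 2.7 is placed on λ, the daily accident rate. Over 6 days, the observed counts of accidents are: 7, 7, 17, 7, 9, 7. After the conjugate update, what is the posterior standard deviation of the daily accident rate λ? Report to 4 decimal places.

0.8896

With a Gamma(shape α, rate β) prior, the Poisson likelihood is conjugate: the posterior is Gamma(α + ΣXᵢ, β + n).
Sum of counts S = 54 over n = 6 days.
Posterior: Gamma(α+S, β+n) = Gamma(5.9+54, 2.7+6) = Gamma(59.9, 8.7).
SD = √α/β = √59.9/8.7 = 0.8896.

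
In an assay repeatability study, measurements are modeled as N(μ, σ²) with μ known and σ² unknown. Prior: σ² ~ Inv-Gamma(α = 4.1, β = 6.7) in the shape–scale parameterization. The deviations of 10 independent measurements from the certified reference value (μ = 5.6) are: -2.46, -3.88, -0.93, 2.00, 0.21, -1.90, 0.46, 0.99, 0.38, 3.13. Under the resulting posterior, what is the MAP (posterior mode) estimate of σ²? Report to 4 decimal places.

2.6811

With known mean μ and an Inverse-Gamma(α, β) prior on σ², the Normal likelihood is conjugate: posterior is Inv-Gamma(α + n/2, β + Σ(xᵢ−μ)²/2).
Σ(xᵢ−μ)² = (-2.46)² + (-3.88)² + (-0.93)² + (2.00)² + (0.21)² + (-1.90)² + (0.46)² + (0.99)² + (0.38)² + (3.13)² = 40.7580.
Posterior: Inv-Gamma(4.1 + 10/2, 6.7 + 40.7580/2) = Inv-Gamma(9.10, 27.07900).
Mode = β/(α+1) = 27.07900/10.10 = 2.6811.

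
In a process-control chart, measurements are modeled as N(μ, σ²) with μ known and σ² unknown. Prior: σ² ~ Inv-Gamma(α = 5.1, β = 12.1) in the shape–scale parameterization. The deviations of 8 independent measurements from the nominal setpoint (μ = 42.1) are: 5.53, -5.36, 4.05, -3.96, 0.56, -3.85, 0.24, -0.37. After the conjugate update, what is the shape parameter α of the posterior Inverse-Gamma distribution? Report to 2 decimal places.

With known mean μ and an Inverse-Gamma(α, β) prior on σ², the Normal likelihood is conjugate: posterior is Inv-Gamma(α + n/2, β + Σ(xᵢ−μ)²/2).
Σ(xᵢ−μ)² = (5.53)² + (-5.36)² + (4.05)² + (-3.96)² + (0.56)² + (-3.85)² + (0.24)² + (-0.37)² = 106.7252.
Posterior: Inv-Gamma(5.1 + 8/2, 12.1 + 106.7252/2) = Inv-Gamma(9.10, 65.46260).
Posterior α = 9.10.

9.10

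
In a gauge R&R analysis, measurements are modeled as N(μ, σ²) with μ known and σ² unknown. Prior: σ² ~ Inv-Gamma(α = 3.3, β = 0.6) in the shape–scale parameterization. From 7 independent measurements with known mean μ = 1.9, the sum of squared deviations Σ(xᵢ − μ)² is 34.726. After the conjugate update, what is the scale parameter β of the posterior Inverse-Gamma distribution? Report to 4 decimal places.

17.9630

With known mean μ and an Inverse-Gamma(α, β) prior on σ², the Normal likelihood is conjugate: posterior is Inv-Gamma(α + n/2, β + Σ(xᵢ−μ)²/2).
Posterior: Inv-Gamma(3.3 + 7/2, 0.6 + 34.726/2) = Inv-Gamma(6.80, 17.9630).
Posterior β = 17.9630.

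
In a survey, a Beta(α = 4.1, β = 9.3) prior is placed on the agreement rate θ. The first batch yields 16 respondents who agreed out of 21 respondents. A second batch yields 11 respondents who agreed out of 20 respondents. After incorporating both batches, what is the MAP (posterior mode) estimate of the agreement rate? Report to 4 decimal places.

The Beta prior is conjugate to a Binomial/Bernoulli likelihood; the update adds successes to α and failures to β.
After batch 1: Beta(4.1+16, 9.3+5) = Beta(20.1, 14.3).
After batch 2: Beta(20.1+11, 14.3+9) = Beta(31.1, 23.3).
Mode of Beta(a,b) for a,b>1 is (a−1)/(a+b−2) = 30.1/52.4 = 0.5744.

0.5744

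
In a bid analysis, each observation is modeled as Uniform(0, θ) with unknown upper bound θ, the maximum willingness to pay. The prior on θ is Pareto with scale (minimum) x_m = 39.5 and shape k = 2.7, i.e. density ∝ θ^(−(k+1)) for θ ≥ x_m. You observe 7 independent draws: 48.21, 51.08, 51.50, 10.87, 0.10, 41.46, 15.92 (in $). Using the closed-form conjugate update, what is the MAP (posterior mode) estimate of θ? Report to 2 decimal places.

51.50

A Pareto(scale x_m, shape k) prior on the upper bound θ of Uniform(0, θ) is conjugate: posterior is Pareto(max(x_m, max xᵢ), k + n).
Sample maximum = 51.50; prior scale x_m = 39.5 → posterior scale = max = 51.50.
Posterior shape = 2.7 + 7 = 9.7.
The Pareto density is decreasing on [x_m, ∞), so the mode is x_m = 51.50.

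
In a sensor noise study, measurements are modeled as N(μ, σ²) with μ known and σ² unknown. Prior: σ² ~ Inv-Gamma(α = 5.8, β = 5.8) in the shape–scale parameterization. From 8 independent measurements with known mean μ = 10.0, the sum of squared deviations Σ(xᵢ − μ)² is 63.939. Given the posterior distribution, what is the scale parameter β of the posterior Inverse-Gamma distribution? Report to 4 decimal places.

With known mean μ and an Inverse-Gamma(α, β) prior on σ², the Normal likelihood is conjugate: posterior is Inv-Gamma(α + n/2, β + Σ(xᵢ−μ)²/2).
Posterior: Inv-Gamma(5.8 + 8/2, 5.8 + 63.939/2) = Inv-Gamma(9.80, 37.7695).
Posterior β = 37.7695.

37.7695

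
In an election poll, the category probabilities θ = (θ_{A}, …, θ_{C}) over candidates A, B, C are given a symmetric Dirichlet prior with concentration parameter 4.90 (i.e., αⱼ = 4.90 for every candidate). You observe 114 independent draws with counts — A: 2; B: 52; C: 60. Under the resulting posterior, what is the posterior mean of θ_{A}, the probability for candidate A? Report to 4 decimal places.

The Dirichlet prior is conjugate to the Multinomial likelihood: each posterior αⱼ = prior αⱼ + observed count nⱼ.
Posterior concentration: (6.90, 56.90, 64.90), total = 128.70.
E[θ_{A}|data] = α_{A}/Σα = 6.90/128.70 = 0.0536.

0.0536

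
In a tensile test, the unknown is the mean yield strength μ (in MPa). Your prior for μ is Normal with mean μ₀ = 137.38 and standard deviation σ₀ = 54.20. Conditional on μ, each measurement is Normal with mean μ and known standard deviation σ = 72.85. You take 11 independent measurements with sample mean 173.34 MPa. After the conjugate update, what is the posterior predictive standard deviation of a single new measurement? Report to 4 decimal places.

75.6408

For Normal data with known variance σ², a Normal(μ₀, σ₀²) prior on μ is conjugate. Posterior precision = 1/σ₀² + n/σ²; posterior mean is the precision-weighted average of μ₀ and x̄.
σ₀² = 54.20² = 2937.64, σ² = 72.85² = 5307.1225; σ² + n·σ₀² = 5307.1225 + 11·2937.64 = 37621.1625.
Posterior precision = 1/σ₀² + n/σ² = 1/2937.64 + 11/5307.1225 = (σ² + n·σ₀²)/(σ₀²σ²) = 37621.1625/(2937.64·5307.1225); posterior variance σₙ² = σ₀²σ²/(σ² + n·σ₀²) = 2937.64·5307.1225/37621.1625 = 414.405465.
Predictive variance for one new observation = σₙ² + σ² = 2937.64·5307.1225/37621.1625 + 5307.1225 = σ²·(σ₀² + 37621.1625)/37621.1625 = 5307.1225·40558.8025/37621.1625 = 5721.527965; SD = √(5307.1225·40558.8025/37621.1625) = 75.6408.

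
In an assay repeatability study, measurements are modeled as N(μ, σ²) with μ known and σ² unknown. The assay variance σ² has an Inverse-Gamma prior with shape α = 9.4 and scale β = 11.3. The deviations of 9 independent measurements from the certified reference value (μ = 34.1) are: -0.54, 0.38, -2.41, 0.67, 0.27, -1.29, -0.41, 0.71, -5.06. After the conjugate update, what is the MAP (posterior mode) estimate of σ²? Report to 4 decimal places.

1.9230

With known mean μ and an Inverse-Gamma(α, β) prior on σ², the Normal likelihood is conjugate: posterior is Inv-Gamma(α + n/2, β + Σ(xᵢ−μ)²/2).
Σ(xᵢ−μ)² = (-0.54)² + (0.38)² + (-2.41)² + (0.67)² + (0.27)² + (-1.29)² + (-0.41)² + (0.71)² + (-5.06)² = 34.7058.
Posterior: Inv-Gamma(9.4 + 9/2, 11.3 + 34.7058/2) = Inv-Gamma(13.90, 28.65290).
Mode = β/(α+1) = 28.65290/14.90 = 1.9230.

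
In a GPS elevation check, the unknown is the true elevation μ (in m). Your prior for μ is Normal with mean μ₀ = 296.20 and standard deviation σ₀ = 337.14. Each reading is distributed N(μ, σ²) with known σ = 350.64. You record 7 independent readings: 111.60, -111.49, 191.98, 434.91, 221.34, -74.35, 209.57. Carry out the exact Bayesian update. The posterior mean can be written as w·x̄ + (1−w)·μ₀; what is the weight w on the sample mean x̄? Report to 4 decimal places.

0.8662

For Normal data with known variance σ², a Normal(μ₀, σ₀²) prior on μ is conjugate. Posterior precision = 1/σ₀² + n/σ²; posterior mean is the precision-weighted average of μ₀ and x̄.
σ₀² = 337.14² = 113663.3796, σ² = 350.64² = 122948.4096. Prior precision 1/σ₀² = 1/113663.3796; data precision n/σ² = 7/122948.4096.
w = (n/σ²)/(1/σ₀² + n/σ²) = n·σ₀²/(σ² + n·σ₀²) = 7·113663.3796/(122948.4096 + 7·113663.3796) = 795643.6572/918592.0668 = 0.8662.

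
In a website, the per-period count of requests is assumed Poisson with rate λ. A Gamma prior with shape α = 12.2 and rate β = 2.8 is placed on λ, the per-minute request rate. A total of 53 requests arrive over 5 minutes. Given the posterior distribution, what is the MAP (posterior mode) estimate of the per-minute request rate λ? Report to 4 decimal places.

With a Gamma(shape α, rate β) prior, the Poisson likelihood is conjugate: the posterior is Gamma(α + ΣXᵢ, β + n).
Posterior: Gamma(α+S, β+n) = Gamma(12.2+53, 2.8+5) = Gamma(65.2, 7.8).
Mode of Gamma(α,β) for α≥1 is (α−1)/β = 64.2/7.8 = 8.2308.

8.2308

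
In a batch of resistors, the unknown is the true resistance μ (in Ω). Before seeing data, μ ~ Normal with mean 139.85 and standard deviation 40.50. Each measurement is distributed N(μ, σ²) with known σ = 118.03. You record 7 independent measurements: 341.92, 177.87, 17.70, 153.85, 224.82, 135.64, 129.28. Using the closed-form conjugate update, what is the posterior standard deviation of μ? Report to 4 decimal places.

For Normal data with known variance σ², a Normal(μ₀, σ₀²) prior on μ is conjugate. Posterior precision = 1/σ₀² + n/σ²; posterior mean is the precision-weighted average of μ₀ and x̄.
σ₀² = 40.50² = 1640.25, σ² = 118.03² = 13931.0809; σ² + n·σ₀² = 13931.0809 + 7·1640.25 = 25412.8309.
Posterior precision = 1/σ₀² + n/σ² = 1/1640.25 + 7/13931.0809 = (σ² + n·σ₀²)/(σ₀²σ²) = 25412.8309/(1640.25·13931.0809); posterior variance σₙ² = σ₀²σ²/(σ² + n·σ₀²) = 1640.25·13931.0809/25412.8309 = 899.170011.
Posterior SD = √σₙ² = √(1640.25·13931.0809/25412.8309) = 29.9862.

29.9862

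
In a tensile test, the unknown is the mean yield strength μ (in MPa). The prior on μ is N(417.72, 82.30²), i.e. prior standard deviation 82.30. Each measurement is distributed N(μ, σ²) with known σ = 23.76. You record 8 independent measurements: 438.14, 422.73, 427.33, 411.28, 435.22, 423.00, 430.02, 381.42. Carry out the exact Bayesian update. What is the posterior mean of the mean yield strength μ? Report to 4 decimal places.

For Normal data with known variance σ², a Normal(μ₀, σ₀²) prior on μ is conjugate. Posterior precision = 1/σ₀² + n/σ²; posterior mean is the precision-weighted average of μ₀ and x̄.
Σxᵢ = 438.14 + 422.73 + 427.33 + 411.28 + 435.22 + 423.00 + 430.02 + 381.42 = 3369.14, so n·x̄ = 3369.14.
σ₀² = 82.30² = 6773.29, σ² = 23.76² = 564.5376; σ² + n·σ₀² = 564.5376 + 8·6773.29 = 54750.8576.
Posterior mean = (μ₀/σ₀² + n·x̄/σ²)/(1/σ₀² + n/σ²) = (σ²·μ₀ + σ₀²·n·x̄)/(σ² + n·σ₀²) = (564.5376·417.72 + 6773.29·3369.14)/54750.8576 = 23055980.916872/54750.8576 = 421.1072.

421.1072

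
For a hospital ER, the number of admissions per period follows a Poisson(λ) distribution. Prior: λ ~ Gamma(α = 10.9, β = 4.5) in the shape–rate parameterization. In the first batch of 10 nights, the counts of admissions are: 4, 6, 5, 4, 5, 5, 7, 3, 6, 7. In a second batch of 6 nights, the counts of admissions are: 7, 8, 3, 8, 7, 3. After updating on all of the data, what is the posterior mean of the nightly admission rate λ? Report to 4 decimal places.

4.8244

With a Gamma(shape α, rate β) prior, the Poisson likelihood is conjugate: the posterior is Gamma(α + ΣXᵢ, β + n).
Batch 1: sum of counts S = 52 over n = 10 nights.
After batch 1: Gamma(α+S, β+n) = Gamma(10.9+52, 4.5+10) = Gamma(62.9, 14.5).
Batch 2: sum of counts S = 36 over n = 6 nights.
After batch 2: Gamma(α+S, β+n) = Gamma(62.9+36, 14.5+6) = Gamma(98.9, 20.5).
Posterior mean = α/β = 98.9/20.5 = 4.8244.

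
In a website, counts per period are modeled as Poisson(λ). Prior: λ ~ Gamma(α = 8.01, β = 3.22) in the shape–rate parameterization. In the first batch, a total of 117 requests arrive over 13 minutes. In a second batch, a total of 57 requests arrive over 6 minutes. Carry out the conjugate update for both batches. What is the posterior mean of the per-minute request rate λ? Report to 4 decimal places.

8.1913

With a Gamma(shape α, rate β) prior, the Poisson likelihood is conjugate: the posterior is Gamma(α + ΣXᵢ, β + n).
After batch 1: Gamma(α+S, β+n) = Gamma(8.01+117, 3.22+13) = Gamma(125.01, 16.22).
After batch 2: Gamma(α+S, β+n) = Gamma(125.01+57, 16.22+6) = Gamma(182.01, 22.22).
Posterior mean = α/β = 182.01/22.22 = 8.1913.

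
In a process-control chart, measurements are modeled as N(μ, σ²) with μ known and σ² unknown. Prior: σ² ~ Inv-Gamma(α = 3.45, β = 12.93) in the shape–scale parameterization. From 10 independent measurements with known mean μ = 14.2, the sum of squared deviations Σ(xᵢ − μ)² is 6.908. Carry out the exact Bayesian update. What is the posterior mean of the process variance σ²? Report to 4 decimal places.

2.1992

With known mean μ and an Inverse-Gamma(α, β) prior on σ², the Normal likelihood is conjugate: posterior is Inv-Gamma(α + n/2, β + Σ(xᵢ−μ)²/2).
Posterior: Inv-Gamma(3.45 + 10/2, 12.93 + 6.908/2) = Inv-Gamma(8.45, 16.3840).
E[σ²|data] = β/(α−1) = 16.3840/7.45 = 2.1992.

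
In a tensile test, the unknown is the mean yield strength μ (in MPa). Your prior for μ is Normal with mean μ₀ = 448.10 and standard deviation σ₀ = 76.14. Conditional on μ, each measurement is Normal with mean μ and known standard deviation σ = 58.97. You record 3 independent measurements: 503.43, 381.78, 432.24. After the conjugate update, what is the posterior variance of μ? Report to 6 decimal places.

966.003892

For Normal data with known variance σ², a Normal(μ₀, σ₀²) prior on μ is conjugate. Posterior precision = 1/σ₀² + n/σ²; posterior mean is the precision-weighted average of μ₀ and x̄.
σ₀² = 76.14² = 5797.2996, σ² = 58.97² = 3477.4609; σ² + n·σ₀² = 3477.4609 + 3·5797.2996 = 20869.3597.
Posterior precision = 1/σ₀² + n/σ² = 1/5797.2996 + 3/3477.4609 = (σ² + n·σ₀²)/(σ₀²σ²) = 20869.3597/(5797.2996·3477.4609); posterior variance σₙ² = σ₀²σ²/(σ² + n·σ₀²) = 5797.2996·3477.4609/20869.3597 = 966.003892.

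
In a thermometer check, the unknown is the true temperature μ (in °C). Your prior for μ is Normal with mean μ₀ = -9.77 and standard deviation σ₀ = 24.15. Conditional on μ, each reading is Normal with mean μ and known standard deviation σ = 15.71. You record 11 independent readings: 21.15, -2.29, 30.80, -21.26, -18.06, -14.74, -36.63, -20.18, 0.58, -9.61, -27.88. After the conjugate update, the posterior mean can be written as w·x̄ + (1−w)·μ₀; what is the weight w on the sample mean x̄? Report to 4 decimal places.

For Normal data with known variance σ², a Normal(μ₀, σ₀²) prior on μ is conjugate. Posterior precision = 1/σ₀² + n/σ²; posterior mean is the precision-weighted average of μ₀ and x̄.
σ₀² = 24.15² = 583.2225, σ² = 15.71² = 246.8041. Prior precision 1/σ₀² = 1/583.2225; data precision n/σ² = 11/246.8041.
w = (n/σ²)/(1/σ₀² + n/σ²) = n·σ₀²/(σ² + n·σ₀²) = 11·583.2225/(246.8041 + 11·583.2225) = 6415.4475/6662.2516 = 0.9630.

0.9630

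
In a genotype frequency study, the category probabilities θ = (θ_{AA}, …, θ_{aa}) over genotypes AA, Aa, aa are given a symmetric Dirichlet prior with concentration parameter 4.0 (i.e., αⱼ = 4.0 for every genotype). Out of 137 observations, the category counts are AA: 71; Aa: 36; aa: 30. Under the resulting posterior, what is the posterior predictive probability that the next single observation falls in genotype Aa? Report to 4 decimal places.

The Dirichlet prior is conjugate to the Multinomial likelihood: each posterior αⱼ = prior αⱼ + observed count nⱼ.
Posterior concentration: (75.0, 40.0, 34.0), total = 149.0.
P(next = Aa | data) = α_{Aa}/Σα = 0.2685.

0.2685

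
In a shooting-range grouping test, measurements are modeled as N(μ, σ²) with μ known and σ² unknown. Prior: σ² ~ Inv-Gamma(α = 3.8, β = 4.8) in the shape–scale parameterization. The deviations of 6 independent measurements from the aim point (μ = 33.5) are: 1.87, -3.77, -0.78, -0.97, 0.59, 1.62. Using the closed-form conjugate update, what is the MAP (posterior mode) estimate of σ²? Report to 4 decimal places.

2.0405

With known mean μ and an Inverse-Gamma(α, β) prior on σ², the Normal likelihood is conjugate: posterior is Inv-Gamma(α + n/2, β + Σ(xᵢ−μ)²/2).
Σ(xᵢ−μ)² = (1.87)² + (-3.77)² + (-0.78)² + (-0.97)² + (0.59)² + (1.62)² = 22.2316.
Posterior: Inv-Gamma(3.8 + 6/2, 4.8 + 22.2316/2) = Inv-Gamma(6.80, 15.91580).
Mode = β/(α+1) = 15.91580/7.80 = 2.0405.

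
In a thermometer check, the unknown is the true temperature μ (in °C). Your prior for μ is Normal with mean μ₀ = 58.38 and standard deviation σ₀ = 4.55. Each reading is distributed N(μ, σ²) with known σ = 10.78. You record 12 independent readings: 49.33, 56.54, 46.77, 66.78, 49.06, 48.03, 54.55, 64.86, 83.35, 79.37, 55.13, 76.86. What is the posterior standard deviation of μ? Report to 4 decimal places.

For Normal data with known variance σ², a Normal(μ₀, σ₀²) prior on μ is conjugate. Posterior precision = 1/σ₀² + n/σ²; posterior mean is the precision-weighted average of μ₀ and x̄.
σ₀² = 4.55² = 20.7025, σ² = 10.78² = 116.2084; σ² + n·σ₀² = 116.2084 + 12·20.7025 = 364.6384.
Posterior precision = 1/σ₀² + n/σ² = 1/20.7025 + 12/116.2084 = (σ² + n·σ₀²)/(σ₀²σ²) = 364.6384/(20.7025·116.2084); posterior variance σₙ² = σ₀²σ²/(σ² + n·σ₀²) = 20.7025·116.2084/364.6384 = 6.597781.
Posterior SD = √σₙ² = √(20.7025·116.2084/364.6384) = 2.5686.

2.5686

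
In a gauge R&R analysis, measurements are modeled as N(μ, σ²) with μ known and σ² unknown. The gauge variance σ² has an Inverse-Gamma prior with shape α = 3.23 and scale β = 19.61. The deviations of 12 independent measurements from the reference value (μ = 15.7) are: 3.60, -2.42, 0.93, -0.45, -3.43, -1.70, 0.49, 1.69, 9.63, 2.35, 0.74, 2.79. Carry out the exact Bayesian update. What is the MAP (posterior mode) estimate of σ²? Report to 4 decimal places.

8.9661

With known mean μ and an Inverse-Gamma(α, β) prior on σ², the Normal likelihood is conjugate: posterior is Inv-Gamma(α + n/2, β + Σ(xᵢ−μ)²/2).
Σ(xᵢ−μ)² = (3.60)² + (-2.42)² + (0.93)² + (-0.45)² + (-3.43)² + (-1.70)² + (0.49)² + (1.69)² + (9.63)² + (2.35)² + (0.74)² + (2.79)² = 144.2260.
Posterior: Inv-Gamma(3.23 + 12/2, 19.61 + 144.2260/2) = Inv-Gamma(9.23, 91.72300).
Mode = β/(α+1) = 91.72300/10.23 = 8.9661.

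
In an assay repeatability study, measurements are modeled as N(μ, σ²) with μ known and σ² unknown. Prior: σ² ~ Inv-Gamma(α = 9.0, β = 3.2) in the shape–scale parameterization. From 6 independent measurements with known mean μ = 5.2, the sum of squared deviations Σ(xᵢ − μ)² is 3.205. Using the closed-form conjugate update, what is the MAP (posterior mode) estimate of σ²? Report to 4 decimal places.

With known mean μ and an Inverse-Gamma(α, β) prior on σ², the Normal likelihood is conjugate: posterior is Inv-Gamma(α + n/2, β + Σ(xᵢ−μ)²/2).
Posterior: Inv-Gamma(9.0 + 6/2, 3.2 + 3.205/2) = Inv-Gamma(12.00, 4.8025).
Mode = β/(α+1) = 4.8025/13.00 = 0.3694.

0.3694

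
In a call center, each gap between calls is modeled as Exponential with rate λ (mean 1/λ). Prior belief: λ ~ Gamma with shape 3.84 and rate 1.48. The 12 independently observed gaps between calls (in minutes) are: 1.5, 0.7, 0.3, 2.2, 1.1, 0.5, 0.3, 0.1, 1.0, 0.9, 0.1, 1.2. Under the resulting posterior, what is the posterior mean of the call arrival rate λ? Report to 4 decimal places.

With a Gamma(shape α, rate β) prior on the exponential rate λ, the posterior after n observations with total T = Σxᵢ is Gamma(α+n, β+T).
Sum of observations T = 9.9 minutes; n = 12.
Posterior: Gamma(3.84+12, 1.48+9.9) = Gamma(15.84, 11.38).
Posterior mean of λ = α/β = 15.84/11.38 = 1.3919.

1.3919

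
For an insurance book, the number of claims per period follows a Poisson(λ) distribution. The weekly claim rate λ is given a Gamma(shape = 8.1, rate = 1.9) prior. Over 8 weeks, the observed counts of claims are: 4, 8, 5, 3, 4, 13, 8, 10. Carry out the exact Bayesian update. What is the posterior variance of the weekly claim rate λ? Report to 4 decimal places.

0.6438

With a Gamma(shape α, rate β) prior, the Poisson likelihood is conjugate: the posterior is Gamma(α + ΣXᵢ, β + n).
Sum of counts S = 55 over n = 8 weeks.
Posterior: Gamma(α+S, β+n) = Gamma(8.1+55, 1.9+8) = Gamma(63.1, 9.9).
Var = α/β² = 63.1/9.9² = 0.6438.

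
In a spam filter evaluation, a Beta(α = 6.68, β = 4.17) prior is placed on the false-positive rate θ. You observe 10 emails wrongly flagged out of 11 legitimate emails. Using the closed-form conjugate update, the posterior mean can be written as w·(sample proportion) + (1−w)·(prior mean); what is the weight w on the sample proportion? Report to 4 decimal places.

The Beta prior is conjugate to a Binomial/Bernoulli likelihood; the update adds successes to α and failures to β.
Posterior mean = (α₀+k)/(α₀+β₀+n) = [n/(α₀+β₀+n)]·(k/n) + [(α₀+β₀)/(α₀+β₀+n)]·α₀/(α₀+β₀), so only n and the prior enter the weight.
The weight on the data is w = n/(α₀+β₀+n) = 11/(6.68+4.17+11) = 11/21.85 = 0.5034.

0.5034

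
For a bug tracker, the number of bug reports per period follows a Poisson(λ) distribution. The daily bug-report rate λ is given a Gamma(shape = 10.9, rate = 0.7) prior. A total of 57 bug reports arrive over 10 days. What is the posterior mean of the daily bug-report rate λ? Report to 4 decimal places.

6.3458

With a Gamma(shape α, rate β) prior, the Poisson likelihood is conjugate: the posterior is Gamma(α + ΣXᵢ, β + n).
Posterior: Gamma(α+S, β+n) = Gamma(10.9+57, 0.7+10) = Gamma(67.9, 10.7).
Posterior mean = α/β = 67.9/10.7 = 6.3458.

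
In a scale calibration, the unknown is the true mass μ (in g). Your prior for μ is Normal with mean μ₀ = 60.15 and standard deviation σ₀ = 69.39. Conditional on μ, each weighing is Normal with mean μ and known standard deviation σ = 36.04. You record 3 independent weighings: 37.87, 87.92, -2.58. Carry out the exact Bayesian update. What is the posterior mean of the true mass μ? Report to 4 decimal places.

For Normal data with known variance σ², a Normal(μ₀, σ₀²) prior on μ is conjugate. Posterior precision = 1/σ₀² + n/σ²; posterior mean is the precision-weighted average of μ₀ and x̄.
Σxᵢ = 37.87 + 87.92 + (-2.58) = 123.21, so n·x̄ = 123.21.
σ₀² = 69.39² = 4814.9721, σ² = 36.04² = 1298.8816; σ² + n·σ₀² = 1298.8816 + 3·4814.9721 = 15743.7979.
Posterior mean = (μ₀/σ₀² + n·x̄/σ²)/(1/σ₀² + n/σ²) = (σ²·μ₀ + σ₀²·n·x̄)/(σ² + n·σ₀²) = (1298.8816·60.15 + 4814.9721·123.21)/15743.7979 = 671380.440681/15743.7979 = 42.6441.

42.6441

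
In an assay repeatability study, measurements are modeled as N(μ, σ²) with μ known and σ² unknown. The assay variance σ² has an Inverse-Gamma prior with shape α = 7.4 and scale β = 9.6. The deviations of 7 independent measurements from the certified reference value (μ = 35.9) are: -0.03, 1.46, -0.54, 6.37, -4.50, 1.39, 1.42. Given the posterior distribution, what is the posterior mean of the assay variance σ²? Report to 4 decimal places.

4.3636

With known mean μ and an Inverse-Gamma(α, β) prior on σ², the Normal likelihood is conjugate: posterior is Inv-Gamma(α + n/2, β + Σ(xᵢ−μ)²/2).
Σ(xᵢ−μ)² = (-0.03)² + (1.46)² + (-0.54)² + (6.37)² + (-4.50)² + (1.39)² + (1.42)² = 67.1995.
Posterior: Inv-Gamma(7.4 + 7/2, 9.6 + 67.1995/2) = Inv-Gamma(10.90, 43.19975).
E[σ²|data] = β/(α−1) = 43.19975/9.90 = 4.3636.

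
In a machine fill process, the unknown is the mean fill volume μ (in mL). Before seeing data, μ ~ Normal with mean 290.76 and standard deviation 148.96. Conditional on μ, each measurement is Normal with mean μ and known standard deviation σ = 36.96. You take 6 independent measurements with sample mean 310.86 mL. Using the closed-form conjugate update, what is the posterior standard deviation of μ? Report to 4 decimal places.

15.0120

For Normal data with known variance σ², a Normal(μ₀, σ₀²) prior on μ is conjugate. Posterior precision = 1/σ₀² + n/σ²; posterior mean is the precision-weighted average of μ₀ and x̄.
σ₀² = 148.96² = 22189.0816, σ² = 36.96² = 1366.0416; σ² + n·σ₀² = 1366.0416 + 6·22189.0816 = 134500.5312.
Posterior precision = 1/σ₀² + n/σ² = 1/22189.0816 + 6/1366.0416 = (σ² + n·σ₀²)/(σ₀²σ²) = 134500.5312/(22189.0816·1366.0416); posterior variance σₙ² = σ₀²σ²/(σ² + n·σ₀²) = 22189.0816·1366.0416/134500.5312 = 225.361255.
Posterior SD = √σₙ² = √(22189.0816·1366.0416/134500.5312) = 15.0120.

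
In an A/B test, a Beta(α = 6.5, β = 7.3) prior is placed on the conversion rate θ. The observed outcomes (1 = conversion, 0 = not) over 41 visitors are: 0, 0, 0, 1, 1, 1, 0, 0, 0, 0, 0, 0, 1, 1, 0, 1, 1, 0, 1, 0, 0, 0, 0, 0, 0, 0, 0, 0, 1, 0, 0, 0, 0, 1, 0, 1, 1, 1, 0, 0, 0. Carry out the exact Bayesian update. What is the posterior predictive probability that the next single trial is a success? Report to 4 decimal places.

The Beta prior is conjugate to a Binomial/Bernoulli likelihood; the update adds successes to α and failures to β.
Posterior: Beta(α+k, β+n−k) = Beta(6.5+13, 7.3+28) = Beta(19.5, 35.3).
For a single future Bernoulli trial, P(success | data) = α/(α+β) = 0.3558.

0.3558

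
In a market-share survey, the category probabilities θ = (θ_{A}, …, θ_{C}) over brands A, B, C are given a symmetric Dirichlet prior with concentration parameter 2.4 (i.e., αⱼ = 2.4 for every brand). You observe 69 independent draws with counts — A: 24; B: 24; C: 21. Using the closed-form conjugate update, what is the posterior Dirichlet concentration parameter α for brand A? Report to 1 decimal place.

The Dirichlet prior is conjugate to the Multinomial likelihood: each posterior αⱼ = prior αⱼ + observed count nⱼ.
Posterior concentration: (26.4, 26.4, 23.4), total = 76.2.
α_{A} = 2.4 + 24 = 26.4.

26.4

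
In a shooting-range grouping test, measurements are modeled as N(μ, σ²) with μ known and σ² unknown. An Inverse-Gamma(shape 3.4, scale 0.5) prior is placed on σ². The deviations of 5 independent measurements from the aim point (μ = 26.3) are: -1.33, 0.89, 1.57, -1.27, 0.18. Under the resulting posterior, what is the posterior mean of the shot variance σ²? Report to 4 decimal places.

With known mean μ and an Inverse-Gamma(α, β) prior on σ², the Normal likelihood is conjugate: posterior is Inv-Gamma(α + n/2, β + Σ(xᵢ−μ)²/2).
Σ(xᵢ−μ)² = (-1.33)² + (0.89)² + (1.57)² + (-1.27)² + (0.18)² = 6.6712.
Posterior: Inv-Gamma(3.4 + 5/2, 0.5 + 6.6712/2) = Inv-Gamma(5.90, 3.83560).
E[σ²|data] = β/(α−1) = 3.83560/4.90 = 0.7828.

0.7828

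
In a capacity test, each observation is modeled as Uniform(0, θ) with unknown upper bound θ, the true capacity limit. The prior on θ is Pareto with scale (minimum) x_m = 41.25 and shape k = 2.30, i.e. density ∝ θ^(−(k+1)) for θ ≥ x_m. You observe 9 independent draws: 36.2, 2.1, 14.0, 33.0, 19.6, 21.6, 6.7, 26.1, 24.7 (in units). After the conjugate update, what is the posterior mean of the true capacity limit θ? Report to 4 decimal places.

A Pareto(scale x_m, shape k) prior on the upper bound θ of Uniform(0, θ) is conjugate: posterior is Pareto(max(x_m, max xᵢ), k + n).
Sample maximum = 36.2; prior scale x_m = 41.25 → posterior scale = max = 41.25.
Posterior shape = 2.30 + 9 = 11.30.
E[θ|data] = k·x_m/(k−1) = 11.30·41.25/10.30 = 45.2549.

45.2549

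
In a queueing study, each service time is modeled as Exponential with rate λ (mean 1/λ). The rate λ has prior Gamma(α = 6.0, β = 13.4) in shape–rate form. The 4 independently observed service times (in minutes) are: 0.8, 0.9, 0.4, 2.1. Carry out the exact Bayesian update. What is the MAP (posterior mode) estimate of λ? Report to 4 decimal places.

With a Gamma(shape α, rate β) prior on the exponential rate λ, the posterior after n observations with total T = Σxᵢ is Gamma(α+n, β+T).
Sum of observations T = 4.2 minutes; n = 4.
Posterior: Gamma(6.0+4, 13.4+4.2) = Gamma(10.0, 17.6).
Mode = (α−1)/β = 0.5114.

0.5114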